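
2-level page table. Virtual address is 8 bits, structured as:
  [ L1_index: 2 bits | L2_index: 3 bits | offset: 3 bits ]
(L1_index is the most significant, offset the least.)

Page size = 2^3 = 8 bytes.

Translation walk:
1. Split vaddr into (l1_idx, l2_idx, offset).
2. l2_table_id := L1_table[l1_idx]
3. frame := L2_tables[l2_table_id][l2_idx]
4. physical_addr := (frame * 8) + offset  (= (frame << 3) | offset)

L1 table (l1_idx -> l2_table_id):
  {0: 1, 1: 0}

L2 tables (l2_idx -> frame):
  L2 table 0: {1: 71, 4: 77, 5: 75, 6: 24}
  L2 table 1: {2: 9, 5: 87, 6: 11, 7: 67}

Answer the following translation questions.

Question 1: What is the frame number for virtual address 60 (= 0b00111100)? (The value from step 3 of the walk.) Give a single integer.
Answer: 67

Derivation:
vaddr = 60: l1_idx=0, l2_idx=7
L1[0] = 1; L2[1][7] = 67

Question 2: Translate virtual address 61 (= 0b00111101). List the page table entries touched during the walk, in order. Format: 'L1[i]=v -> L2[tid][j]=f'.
Answer: L1[0]=1 -> L2[1][7]=67

Derivation:
vaddr = 61 = 0b00111101
Split: l1_idx=0, l2_idx=7, offset=5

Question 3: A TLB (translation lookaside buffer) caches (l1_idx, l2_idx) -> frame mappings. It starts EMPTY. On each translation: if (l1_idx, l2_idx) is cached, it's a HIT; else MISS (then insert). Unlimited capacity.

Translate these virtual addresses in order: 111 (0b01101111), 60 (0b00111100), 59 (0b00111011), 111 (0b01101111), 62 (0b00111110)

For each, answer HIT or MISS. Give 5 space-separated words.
vaddr=111: (1,5) not in TLB -> MISS, insert
vaddr=60: (0,7) not in TLB -> MISS, insert
vaddr=59: (0,7) in TLB -> HIT
vaddr=111: (1,5) in TLB -> HIT
vaddr=62: (0,7) in TLB -> HIT

Answer: MISS MISS HIT HIT HIT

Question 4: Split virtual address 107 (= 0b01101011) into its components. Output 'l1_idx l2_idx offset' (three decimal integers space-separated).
vaddr = 107 = 0b01101011
  top 2 bits -> l1_idx = 1
  next 3 bits -> l2_idx = 5
  bottom 3 bits -> offset = 3

Answer: 1 5 3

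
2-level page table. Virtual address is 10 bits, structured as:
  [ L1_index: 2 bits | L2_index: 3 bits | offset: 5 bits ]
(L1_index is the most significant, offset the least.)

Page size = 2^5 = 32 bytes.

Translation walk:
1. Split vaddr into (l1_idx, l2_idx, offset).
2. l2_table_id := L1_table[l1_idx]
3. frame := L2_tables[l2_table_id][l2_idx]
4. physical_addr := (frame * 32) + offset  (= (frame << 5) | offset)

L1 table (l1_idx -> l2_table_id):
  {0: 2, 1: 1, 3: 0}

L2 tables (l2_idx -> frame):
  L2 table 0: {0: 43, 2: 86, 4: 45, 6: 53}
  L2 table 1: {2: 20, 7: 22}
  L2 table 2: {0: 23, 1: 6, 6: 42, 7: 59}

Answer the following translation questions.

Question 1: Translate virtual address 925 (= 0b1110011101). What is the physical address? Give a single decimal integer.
Answer: 1469

Derivation:
vaddr = 925 = 0b1110011101
Split: l1_idx=3, l2_idx=4, offset=29
L1[3] = 0
L2[0][4] = 45
paddr = 45 * 32 + 29 = 1469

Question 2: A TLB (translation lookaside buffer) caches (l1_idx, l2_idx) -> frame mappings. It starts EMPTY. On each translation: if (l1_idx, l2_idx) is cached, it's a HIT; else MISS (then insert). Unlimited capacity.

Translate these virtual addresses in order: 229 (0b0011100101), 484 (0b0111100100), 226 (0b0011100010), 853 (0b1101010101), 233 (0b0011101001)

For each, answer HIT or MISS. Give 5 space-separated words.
Answer: MISS MISS HIT MISS HIT

Derivation:
vaddr=229: (0,7) not in TLB -> MISS, insert
vaddr=484: (1,7) not in TLB -> MISS, insert
vaddr=226: (0,7) in TLB -> HIT
vaddr=853: (3,2) not in TLB -> MISS, insert
vaddr=233: (0,7) in TLB -> HIT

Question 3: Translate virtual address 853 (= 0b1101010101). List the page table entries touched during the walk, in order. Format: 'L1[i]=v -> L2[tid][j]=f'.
Answer: L1[3]=0 -> L2[0][2]=86

Derivation:
vaddr = 853 = 0b1101010101
Split: l1_idx=3, l2_idx=2, offset=21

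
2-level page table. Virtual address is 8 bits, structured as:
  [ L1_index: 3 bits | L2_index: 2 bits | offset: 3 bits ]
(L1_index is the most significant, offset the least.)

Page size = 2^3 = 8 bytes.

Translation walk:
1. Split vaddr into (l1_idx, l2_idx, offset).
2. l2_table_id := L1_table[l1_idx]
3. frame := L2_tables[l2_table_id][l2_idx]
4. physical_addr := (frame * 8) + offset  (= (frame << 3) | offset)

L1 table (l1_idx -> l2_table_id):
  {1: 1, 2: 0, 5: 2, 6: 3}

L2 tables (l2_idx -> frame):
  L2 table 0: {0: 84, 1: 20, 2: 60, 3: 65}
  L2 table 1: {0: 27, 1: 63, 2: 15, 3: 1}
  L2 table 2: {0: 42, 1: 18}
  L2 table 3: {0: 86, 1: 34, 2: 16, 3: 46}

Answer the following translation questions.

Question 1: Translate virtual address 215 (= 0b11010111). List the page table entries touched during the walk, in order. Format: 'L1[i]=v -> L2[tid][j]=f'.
Answer: L1[6]=3 -> L2[3][2]=16

Derivation:
vaddr = 215 = 0b11010111
Split: l1_idx=6, l2_idx=2, offset=7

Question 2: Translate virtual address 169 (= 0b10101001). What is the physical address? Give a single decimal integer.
Answer: 145

Derivation:
vaddr = 169 = 0b10101001
Split: l1_idx=5, l2_idx=1, offset=1
L1[5] = 2
L2[2][1] = 18
paddr = 18 * 8 + 1 = 145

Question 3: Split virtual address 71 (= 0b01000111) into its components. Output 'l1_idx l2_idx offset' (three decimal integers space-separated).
Answer: 2 0 7

Derivation:
vaddr = 71 = 0b01000111
  top 3 bits -> l1_idx = 2
  next 2 bits -> l2_idx = 0
  bottom 3 bits -> offset = 7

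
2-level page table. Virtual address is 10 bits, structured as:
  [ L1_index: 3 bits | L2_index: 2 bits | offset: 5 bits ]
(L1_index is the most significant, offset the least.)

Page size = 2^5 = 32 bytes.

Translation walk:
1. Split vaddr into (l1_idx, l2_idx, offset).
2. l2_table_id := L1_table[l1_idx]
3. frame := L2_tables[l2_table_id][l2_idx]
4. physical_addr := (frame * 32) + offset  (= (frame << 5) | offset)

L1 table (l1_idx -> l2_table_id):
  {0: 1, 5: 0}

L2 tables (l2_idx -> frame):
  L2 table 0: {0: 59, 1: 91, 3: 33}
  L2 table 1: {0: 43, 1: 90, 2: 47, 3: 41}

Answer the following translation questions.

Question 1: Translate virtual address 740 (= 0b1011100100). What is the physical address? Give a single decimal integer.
vaddr = 740 = 0b1011100100
Split: l1_idx=5, l2_idx=3, offset=4
L1[5] = 0
L2[0][3] = 33
paddr = 33 * 32 + 4 = 1060

Answer: 1060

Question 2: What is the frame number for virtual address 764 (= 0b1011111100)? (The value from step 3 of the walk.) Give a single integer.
Answer: 33

Derivation:
vaddr = 764: l1_idx=5, l2_idx=3
L1[5] = 0; L2[0][3] = 33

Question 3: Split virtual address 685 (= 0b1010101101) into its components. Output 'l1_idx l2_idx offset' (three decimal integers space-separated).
Answer: 5 1 13

Derivation:
vaddr = 685 = 0b1010101101
  top 3 bits -> l1_idx = 5
  next 2 bits -> l2_idx = 1
  bottom 5 bits -> offset = 13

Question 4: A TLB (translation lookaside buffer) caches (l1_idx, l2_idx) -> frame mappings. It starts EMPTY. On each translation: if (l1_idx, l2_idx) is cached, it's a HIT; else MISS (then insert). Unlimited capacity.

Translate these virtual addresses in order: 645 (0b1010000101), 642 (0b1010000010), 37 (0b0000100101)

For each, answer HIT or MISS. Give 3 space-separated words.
vaddr=645: (5,0) not in TLB -> MISS, insert
vaddr=642: (5,0) in TLB -> HIT
vaddr=37: (0,1) not in TLB -> MISS, insert

Answer: MISS HIT MISS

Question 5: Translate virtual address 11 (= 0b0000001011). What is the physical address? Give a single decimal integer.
vaddr = 11 = 0b0000001011
Split: l1_idx=0, l2_idx=0, offset=11
L1[0] = 1
L2[1][0] = 43
paddr = 43 * 32 + 11 = 1387

Answer: 1387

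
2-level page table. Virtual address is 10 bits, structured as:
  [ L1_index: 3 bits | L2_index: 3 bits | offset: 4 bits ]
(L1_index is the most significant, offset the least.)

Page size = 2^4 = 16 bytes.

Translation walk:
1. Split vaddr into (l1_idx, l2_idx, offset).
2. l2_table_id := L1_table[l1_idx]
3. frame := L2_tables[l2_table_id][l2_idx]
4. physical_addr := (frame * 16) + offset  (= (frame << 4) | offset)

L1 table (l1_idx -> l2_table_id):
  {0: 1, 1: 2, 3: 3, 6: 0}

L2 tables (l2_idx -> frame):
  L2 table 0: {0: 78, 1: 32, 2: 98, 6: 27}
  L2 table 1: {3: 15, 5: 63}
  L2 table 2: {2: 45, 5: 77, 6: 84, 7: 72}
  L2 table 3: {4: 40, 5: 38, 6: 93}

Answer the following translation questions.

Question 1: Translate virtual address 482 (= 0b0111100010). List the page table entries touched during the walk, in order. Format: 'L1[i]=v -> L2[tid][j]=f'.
vaddr = 482 = 0b0111100010
Split: l1_idx=3, l2_idx=6, offset=2

Answer: L1[3]=3 -> L2[3][6]=93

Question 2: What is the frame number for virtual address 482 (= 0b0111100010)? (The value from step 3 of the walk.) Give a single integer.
vaddr = 482: l1_idx=3, l2_idx=6
L1[3] = 3; L2[3][6] = 93

Answer: 93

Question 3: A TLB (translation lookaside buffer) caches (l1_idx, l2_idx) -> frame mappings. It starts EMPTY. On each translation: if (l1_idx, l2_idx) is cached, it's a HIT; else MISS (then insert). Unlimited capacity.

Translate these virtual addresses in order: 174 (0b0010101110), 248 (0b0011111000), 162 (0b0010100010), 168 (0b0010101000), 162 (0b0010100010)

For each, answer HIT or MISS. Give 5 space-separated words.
Answer: MISS MISS HIT HIT HIT

Derivation:
vaddr=174: (1,2) not in TLB -> MISS, insert
vaddr=248: (1,7) not in TLB -> MISS, insert
vaddr=162: (1,2) in TLB -> HIT
vaddr=168: (1,2) in TLB -> HIT
vaddr=162: (1,2) in TLB -> HIT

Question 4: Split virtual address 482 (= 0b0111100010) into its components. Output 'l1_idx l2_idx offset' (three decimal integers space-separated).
Answer: 3 6 2

Derivation:
vaddr = 482 = 0b0111100010
  top 3 bits -> l1_idx = 3
  next 3 bits -> l2_idx = 6
  bottom 4 bits -> offset = 2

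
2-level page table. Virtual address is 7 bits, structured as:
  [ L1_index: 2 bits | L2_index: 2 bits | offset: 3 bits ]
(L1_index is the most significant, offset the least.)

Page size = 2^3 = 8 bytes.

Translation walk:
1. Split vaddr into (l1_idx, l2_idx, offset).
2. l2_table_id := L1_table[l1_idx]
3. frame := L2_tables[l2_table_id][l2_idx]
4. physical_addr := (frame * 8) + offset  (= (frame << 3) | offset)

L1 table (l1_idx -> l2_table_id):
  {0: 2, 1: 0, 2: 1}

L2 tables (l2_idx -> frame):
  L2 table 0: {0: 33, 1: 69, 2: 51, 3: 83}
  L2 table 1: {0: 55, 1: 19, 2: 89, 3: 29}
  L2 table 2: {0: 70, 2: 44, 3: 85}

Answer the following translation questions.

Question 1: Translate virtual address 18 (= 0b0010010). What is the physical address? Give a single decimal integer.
vaddr = 18 = 0b0010010
Split: l1_idx=0, l2_idx=2, offset=2
L1[0] = 2
L2[2][2] = 44
paddr = 44 * 8 + 2 = 354

Answer: 354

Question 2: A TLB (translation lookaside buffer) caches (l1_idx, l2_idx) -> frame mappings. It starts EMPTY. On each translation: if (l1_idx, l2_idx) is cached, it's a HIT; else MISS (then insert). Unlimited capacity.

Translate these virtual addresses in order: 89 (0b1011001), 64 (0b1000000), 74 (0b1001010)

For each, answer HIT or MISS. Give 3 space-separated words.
vaddr=89: (2,3) not in TLB -> MISS, insert
vaddr=64: (2,0) not in TLB -> MISS, insert
vaddr=74: (2,1) not in TLB -> MISS, insert

Answer: MISS MISS MISS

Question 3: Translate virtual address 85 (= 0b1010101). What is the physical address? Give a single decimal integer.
vaddr = 85 = 0b1010101
Split: l1_idx=2, l2_idx=2, offset=5
L1[2] = 1
L2[1][2] = 89
paddr = 89 * 8 + 5 = 717

Answer: 717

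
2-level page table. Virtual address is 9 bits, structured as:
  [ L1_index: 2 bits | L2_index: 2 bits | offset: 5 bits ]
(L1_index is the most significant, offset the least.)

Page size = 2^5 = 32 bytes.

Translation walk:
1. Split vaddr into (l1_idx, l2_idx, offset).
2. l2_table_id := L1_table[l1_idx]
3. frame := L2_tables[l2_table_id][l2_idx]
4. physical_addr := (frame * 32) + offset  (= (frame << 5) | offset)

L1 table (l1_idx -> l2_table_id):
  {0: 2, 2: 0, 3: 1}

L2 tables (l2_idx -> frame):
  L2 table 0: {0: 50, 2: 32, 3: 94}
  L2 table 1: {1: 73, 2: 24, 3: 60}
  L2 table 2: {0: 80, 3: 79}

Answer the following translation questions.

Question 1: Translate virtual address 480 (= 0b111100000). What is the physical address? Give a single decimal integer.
Answer: 1920

Derivation:
vaddr = 480 = 0b111100000
Split: l1_idx=3, l2_idx=3, offset=0
L1[3] = 1
L2[1][3] = 60
paddr = 60 * 32 + 0 = 1920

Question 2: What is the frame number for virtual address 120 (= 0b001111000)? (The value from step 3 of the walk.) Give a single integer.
vaddr = 120: l1_idx=0, l2_idx=3
L1[0] = 2; L2[2][3] = 79

Answer: 79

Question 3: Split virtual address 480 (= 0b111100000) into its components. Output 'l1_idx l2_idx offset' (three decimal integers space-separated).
vaddr = 480 = 0b111100000
  top 2 bits -> l1_idx = 3
  next 2 bits -> l2_idx = 3
  bottom 5 bits -> offset = 0

Answer: 3 3 0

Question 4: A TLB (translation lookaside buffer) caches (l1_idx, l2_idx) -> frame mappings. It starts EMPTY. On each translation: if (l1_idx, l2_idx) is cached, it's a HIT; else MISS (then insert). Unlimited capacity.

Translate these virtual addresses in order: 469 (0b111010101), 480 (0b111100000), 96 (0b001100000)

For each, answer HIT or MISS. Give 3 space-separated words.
vaddr=469: (3,2) not in TLB -> MISS, insert
vaddr=480: (3,3) not in TLB -> MISS, insert
vaddr=96: (0,3) not in TLB -> MISS, insert

Answer: MISS MISS MISS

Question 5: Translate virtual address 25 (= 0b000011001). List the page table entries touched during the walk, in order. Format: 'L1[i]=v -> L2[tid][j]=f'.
vaddr = 25 = 0b000011001
Split: l1_idx=0, l2_idx=0, offset=25

Answer: L1[0]=2 -> L2[2][0]=80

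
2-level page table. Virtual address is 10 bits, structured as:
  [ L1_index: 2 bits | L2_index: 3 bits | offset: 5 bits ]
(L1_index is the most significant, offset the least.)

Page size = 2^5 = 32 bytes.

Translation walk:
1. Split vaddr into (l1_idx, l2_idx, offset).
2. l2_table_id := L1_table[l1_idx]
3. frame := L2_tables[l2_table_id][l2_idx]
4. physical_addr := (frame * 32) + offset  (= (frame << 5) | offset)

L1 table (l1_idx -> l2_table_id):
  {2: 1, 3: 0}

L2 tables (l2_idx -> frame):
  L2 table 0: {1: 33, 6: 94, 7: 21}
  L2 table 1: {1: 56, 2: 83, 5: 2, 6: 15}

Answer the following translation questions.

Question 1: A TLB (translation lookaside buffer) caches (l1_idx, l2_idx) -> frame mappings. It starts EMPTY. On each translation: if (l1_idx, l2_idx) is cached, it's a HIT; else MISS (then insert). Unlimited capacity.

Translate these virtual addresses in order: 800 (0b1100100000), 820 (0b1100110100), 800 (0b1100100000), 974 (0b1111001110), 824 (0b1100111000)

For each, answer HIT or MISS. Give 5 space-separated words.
Answer: MISS HIT HIT MISS HIT

Derivation:
vaddr=800: (3,1) not in TLB -> MISS, insert
vaddr=820: (3,1) in TLB -> HIT
vaddr=800: (3,1) in TLB -> HIT
vaddr=974: (3,6) not in TLB -> MISS, insert
vaddr=824: (3,1) in TLB -> HIT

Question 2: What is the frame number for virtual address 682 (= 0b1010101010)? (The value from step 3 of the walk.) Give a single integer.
vaddr = 682: l1_idx=2, l2_idx=5
L1[2] = 1; L2[1][5] = 2

Answer: 2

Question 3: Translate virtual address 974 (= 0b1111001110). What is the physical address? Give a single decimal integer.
vaddr = 974 = 0b1111001110
Split: l1_idx=3, l2_idx=6, offset=14
L1[3] = 0
L2[0][6] = 94
paddr = 94 * 32 + 14 = 3022

Answer: 3022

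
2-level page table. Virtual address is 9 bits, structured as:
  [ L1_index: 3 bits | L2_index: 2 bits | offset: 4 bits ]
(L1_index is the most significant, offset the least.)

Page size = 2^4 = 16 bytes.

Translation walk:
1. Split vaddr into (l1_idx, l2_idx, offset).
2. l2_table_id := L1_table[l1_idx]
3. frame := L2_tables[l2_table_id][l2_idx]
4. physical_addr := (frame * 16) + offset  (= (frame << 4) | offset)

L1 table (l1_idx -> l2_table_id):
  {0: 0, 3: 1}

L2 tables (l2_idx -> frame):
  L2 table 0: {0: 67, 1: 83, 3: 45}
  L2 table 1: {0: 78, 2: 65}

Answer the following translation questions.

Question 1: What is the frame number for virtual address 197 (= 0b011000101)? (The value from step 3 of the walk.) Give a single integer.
Answer: 78

Derivation:
vaddr = 197: l1_idx=3, l2_idx=0
L1[3] = 1; L2[1][0] = 78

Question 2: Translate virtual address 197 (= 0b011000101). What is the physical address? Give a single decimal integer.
vaddr = 197 = 0b011000101
Split: l1_idx=3, l2_idx=0, offset=5
L1[3] = 1
L2[1][0] = 78
paddr = 78 * 16 + 5 = 1253

Answer: 1253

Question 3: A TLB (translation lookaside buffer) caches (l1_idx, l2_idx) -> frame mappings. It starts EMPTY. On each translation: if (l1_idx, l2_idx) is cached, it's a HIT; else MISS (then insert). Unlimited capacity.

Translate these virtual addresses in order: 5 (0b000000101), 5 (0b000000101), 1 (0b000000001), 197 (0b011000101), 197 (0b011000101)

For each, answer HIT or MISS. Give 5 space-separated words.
Answer: MISS HIT HIT MISS HIT

Derivation:
vaddr=5: (0,0) not in TLB -> MISS, insert
vaddr=5: (0,0) in TLB -> HIT
vaddr=1: (0,0) in TLB -> HIT
vaddr=197: (3,0) not in TLB -> MISS, insert
vaddr=197: (3,0) in TLB -> HIT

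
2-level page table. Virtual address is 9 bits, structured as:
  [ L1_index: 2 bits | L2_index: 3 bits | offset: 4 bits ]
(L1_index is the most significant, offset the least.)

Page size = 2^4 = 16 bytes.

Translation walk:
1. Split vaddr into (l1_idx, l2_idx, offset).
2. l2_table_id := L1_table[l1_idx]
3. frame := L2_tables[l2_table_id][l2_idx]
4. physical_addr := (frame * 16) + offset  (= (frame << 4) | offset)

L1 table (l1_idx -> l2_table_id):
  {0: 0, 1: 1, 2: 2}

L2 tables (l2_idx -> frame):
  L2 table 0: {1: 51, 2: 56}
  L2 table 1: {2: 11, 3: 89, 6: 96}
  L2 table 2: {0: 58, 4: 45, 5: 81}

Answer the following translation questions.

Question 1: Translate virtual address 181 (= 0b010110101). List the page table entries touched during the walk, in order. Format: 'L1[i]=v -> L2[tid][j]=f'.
Answer: L1[1]=1 -> L2[1][3]=89

Derivation:
vaddr = 181 = 0b010110101
Split: l1_idx=1, l2_idx=3, offset=5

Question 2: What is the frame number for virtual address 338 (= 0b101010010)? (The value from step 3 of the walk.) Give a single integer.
Answer: 81

Derivation:
vaddr = 338: l1_idx=2, l2_idx=5
L1[2] = 2; L2[2][5] = 81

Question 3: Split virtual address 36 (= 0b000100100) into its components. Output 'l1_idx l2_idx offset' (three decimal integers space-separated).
Answer: 0 2 4

Derivation:
vaddr = 36 = 0b000100100
  top 2 bits -> l1_idx = 0
  next 3 bits -> l2_idx = 2
  bottom 4 bits -> offset = 4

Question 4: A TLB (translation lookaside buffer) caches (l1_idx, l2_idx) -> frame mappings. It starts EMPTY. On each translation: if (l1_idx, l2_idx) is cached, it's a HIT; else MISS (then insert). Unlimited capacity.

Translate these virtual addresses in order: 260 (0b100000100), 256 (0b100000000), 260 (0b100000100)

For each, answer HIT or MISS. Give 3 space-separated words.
vaddr=260: (2,0) not in TLB -> MISS, insert
vaddr=256: (2,0) in TLB -> HIT
vaddr=260: (2,0) in TLB -> HIT

Answer: MISS HIT HIT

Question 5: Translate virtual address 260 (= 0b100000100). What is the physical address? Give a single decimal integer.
Answer: 932

Derivation:
vaddr = 260 = 0b100000100
Split: l1_idx=2, l2_idx=0, offset=4
L1[2] = 2
L2[2][0] = 58
paddr = 58 * 16 + 4 = 932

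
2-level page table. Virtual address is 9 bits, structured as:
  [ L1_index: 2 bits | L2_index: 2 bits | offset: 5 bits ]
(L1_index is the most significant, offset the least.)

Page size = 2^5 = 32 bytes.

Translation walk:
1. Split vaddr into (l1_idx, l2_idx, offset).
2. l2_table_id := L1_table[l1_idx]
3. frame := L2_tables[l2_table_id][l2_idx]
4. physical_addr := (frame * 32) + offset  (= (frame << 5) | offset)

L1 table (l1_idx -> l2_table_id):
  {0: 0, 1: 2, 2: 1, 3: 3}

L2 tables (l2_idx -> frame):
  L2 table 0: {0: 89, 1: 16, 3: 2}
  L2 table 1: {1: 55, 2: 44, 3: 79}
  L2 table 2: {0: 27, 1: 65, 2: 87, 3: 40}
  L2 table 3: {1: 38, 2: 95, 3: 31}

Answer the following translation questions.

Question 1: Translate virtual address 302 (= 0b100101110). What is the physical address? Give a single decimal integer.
vaddr = 302 = 0b100101110
Split: l1_idx=2, l2_idx=1, offset=14
L1[2] = 1
L2[1][1] = 55
paddr = 55 * 32 + 14 = 1774

Answer: 1774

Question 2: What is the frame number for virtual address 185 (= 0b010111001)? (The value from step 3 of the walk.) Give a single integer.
Answer: 65

Derivation:
vaddr = 185: l1_idx=1, l2_idx=1
L1[1] = 2; L2[2][1] = 65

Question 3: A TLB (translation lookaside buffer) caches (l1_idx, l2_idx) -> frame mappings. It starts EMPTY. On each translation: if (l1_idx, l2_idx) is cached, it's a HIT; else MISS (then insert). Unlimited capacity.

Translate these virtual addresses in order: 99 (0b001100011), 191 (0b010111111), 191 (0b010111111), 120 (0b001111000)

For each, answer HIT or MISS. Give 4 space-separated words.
vaddr=99: (0,3) not in TLB -> MISS, insert
vaddr=191: (1,1) not in TLB -> MISS, insert
vaddr=191: (1,1) in TLB -> HIT
vaddr=120: (0,3) in TLB -> HIT

Answer: MISS MISS HIT HIT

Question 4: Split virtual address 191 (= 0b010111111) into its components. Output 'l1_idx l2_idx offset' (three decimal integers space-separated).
Answer: 1 1 31

Derivation:
vaddr = 191 = 0b010111111
  top 2 bits -> l1_idx = 1
  next 2 bits -> l2_idx = 1
  bottom 5 bits -> offset = 31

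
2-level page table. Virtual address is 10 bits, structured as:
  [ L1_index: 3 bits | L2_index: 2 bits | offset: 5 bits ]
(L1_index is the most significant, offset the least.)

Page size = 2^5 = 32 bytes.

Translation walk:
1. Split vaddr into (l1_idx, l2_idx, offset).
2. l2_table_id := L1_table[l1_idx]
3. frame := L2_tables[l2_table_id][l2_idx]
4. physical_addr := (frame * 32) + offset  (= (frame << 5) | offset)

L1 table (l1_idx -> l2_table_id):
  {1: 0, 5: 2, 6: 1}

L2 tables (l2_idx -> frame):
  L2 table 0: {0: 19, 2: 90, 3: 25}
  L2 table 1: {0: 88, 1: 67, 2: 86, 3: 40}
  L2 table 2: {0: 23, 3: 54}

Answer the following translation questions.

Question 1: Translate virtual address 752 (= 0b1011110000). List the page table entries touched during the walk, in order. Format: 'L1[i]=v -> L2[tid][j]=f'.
Answer: L1[5]=2 -> L2[2][3]=54

Derivation:
vaddr = 752 = 0b1011110000
Split: l1_idx=5, l2_idx=3, offset=16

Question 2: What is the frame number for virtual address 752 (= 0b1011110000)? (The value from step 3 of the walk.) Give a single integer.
Answer: 54

Derivation:
vaddr = 752: l1_idx=5, l2_idx=3
L1[5] = 2; L2[2][3] = 54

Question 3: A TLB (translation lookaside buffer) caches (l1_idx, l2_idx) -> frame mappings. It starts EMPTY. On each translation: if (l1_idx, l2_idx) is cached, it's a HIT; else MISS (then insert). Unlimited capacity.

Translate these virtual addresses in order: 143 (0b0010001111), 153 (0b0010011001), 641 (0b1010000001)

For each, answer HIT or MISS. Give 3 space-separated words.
Answer: MISS HIT MISS

Derivation:
vaddr=143: (1,0) not in TLB -> MISS, insert
vaddr=153: (1,0) in TLB -> HIT
vaddr=641: (5,0) not in TLB -> MISS, insert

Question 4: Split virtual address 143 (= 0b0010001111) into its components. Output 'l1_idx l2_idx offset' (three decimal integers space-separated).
Answer: 1 0 15

Derivation:
vaddr = 143 = 0b0010001111
  top 3 bits -> l1_idx = 1
  next 2 bits -> l2_idx = 0
  bottom 5 bits -> offset = 15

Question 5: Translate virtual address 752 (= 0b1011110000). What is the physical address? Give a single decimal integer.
vaddr = 752 = 0b1011110000
Split: l1_idx=5, l2_idx=3, offset=16
L1[5] = 2
L2[2][3] = 54
paddr = 54 * 32 + 16 = 1744

Answer: 1744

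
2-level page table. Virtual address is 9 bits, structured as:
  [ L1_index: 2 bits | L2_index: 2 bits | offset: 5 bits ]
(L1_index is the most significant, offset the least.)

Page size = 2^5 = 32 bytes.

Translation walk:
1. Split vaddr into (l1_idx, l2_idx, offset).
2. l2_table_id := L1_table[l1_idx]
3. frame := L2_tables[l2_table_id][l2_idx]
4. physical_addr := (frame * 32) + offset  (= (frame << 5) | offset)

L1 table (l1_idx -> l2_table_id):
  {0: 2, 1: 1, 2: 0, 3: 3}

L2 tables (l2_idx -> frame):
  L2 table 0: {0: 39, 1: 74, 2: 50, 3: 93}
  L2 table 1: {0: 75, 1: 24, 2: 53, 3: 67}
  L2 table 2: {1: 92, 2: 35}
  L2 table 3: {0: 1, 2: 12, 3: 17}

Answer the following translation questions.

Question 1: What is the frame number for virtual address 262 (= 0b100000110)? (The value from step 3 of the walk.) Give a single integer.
Answer: 39

Derivation:
vaddr = 262: l1_idx=2, l2_idx=0
L1[2] = 0; L2[0][0] = 39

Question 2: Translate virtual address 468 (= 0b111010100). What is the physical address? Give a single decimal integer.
Answer: 404

Derivation:
vaddr = 468 = 0b111010100
Split: l1_idx=3, l2_idx=2, offset=20
L1[3] = 3
L2[3][2] = 12
paddr = 12 * 32 + 20 = 404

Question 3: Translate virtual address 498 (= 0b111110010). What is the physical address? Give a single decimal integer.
vaddr = 498 = 0b111110010
Split: l1_idx=3, l2_idx=3, offset=18
L1[3] = 3
L2[3][3] = 17
paddr = 17 * 32 + 18 = 562

Answer: 562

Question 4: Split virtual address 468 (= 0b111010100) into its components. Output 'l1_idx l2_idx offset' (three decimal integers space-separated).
vaddr = 468 = 0b111010100
  top 2 bits -> l1_idx = 3
  next 2 bits -> l2_idx = 2
  bottom 5 bits -> offset = 20

Answer: 3 2 20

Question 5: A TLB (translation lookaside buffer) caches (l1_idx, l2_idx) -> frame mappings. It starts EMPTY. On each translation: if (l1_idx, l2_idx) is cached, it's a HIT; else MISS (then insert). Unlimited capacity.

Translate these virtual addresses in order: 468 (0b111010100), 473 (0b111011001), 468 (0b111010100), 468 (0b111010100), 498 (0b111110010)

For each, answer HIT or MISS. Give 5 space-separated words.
vaddr=468: (3,2) not in TLB -> MISS, insert
vaddr=473: (3,2) in TLB -> HIT
vaddr=468: (3,2) in TLB -> HIT
vaddr=468: (3,2) in TLB -> HIT
vaddr=498: (3,3) not in TLB -> MISS, insert

Answer: MISS HIT HIT HIT MISS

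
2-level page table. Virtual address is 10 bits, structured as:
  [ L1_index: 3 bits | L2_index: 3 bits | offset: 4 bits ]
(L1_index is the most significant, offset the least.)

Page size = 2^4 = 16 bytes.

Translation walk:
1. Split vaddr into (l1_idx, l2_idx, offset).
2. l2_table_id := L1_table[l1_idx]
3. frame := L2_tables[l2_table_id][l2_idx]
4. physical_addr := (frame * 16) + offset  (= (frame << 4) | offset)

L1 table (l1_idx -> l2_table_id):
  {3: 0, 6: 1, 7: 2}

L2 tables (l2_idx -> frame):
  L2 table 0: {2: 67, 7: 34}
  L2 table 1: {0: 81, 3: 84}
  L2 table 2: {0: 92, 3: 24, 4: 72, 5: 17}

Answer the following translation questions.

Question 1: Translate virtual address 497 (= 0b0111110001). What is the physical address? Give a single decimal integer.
Answer: 545

Derivation:
vaddr = 497 = 0b0111110001
Split: l1_idx=3, l2_idx=7, offset=1
L1[3] = 0
L2[0][7] = 34
paddr = 34 * 16 + 1 = 545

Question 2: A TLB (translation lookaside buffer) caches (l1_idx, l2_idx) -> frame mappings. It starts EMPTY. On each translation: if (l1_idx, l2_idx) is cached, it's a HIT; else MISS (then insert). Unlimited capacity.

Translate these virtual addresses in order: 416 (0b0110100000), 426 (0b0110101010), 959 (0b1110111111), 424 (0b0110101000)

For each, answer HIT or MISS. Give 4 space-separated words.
Answer: MISS HIT MISS HIT

Derivation:
vaddr=416: (3,2) not in TLB -> MISS, insert
vaddr=426: (3,2) in TLB -> HIT
vaddr=959: (7,3) not in TLB -> MISS, insert
vaddr=424: (3,2) in TLB -> HIT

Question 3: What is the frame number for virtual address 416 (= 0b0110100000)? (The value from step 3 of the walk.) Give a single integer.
Answer: 67

Derivation:
vaddr = 416: l1_idx=3, l2_idx=2
L1[3] = 0; L2[0][2] = 67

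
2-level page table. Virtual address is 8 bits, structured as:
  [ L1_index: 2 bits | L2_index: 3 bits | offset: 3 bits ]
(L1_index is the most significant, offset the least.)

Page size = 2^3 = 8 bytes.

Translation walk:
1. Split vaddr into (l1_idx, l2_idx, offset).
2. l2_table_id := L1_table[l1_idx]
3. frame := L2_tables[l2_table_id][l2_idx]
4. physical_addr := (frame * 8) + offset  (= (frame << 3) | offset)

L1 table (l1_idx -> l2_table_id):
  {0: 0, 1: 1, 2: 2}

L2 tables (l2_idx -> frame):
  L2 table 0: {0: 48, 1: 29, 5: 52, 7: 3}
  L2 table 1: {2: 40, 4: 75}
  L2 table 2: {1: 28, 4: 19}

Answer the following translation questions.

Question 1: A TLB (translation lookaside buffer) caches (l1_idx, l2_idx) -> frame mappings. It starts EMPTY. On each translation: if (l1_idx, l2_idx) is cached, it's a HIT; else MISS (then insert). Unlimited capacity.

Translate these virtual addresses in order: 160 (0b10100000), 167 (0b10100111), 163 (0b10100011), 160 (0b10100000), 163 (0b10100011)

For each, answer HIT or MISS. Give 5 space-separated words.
Answer: MISS HIT HIT HIT HIT

Derivation:
vaddr=160: (2,4) not in TLB -> MISS, insert
vaddr=167: (2,4) in TLB -> HIT
vaddr=163: (2,4) in TLB -> HIT
vaddr=160: (2,4) in TLB -> HIT
vaddr=163: (2,4) in TLB -> HIT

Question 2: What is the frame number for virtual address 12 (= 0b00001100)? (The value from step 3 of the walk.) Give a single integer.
Answer: 29

Derivation:
vaddr = 12: l1_idx=0, l2_idx=1
L1[0] = 0; L2[0][1] = 29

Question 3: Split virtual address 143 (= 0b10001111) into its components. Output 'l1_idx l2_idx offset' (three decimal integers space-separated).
Answer: 2 1 7

Derivation:
vaddr = 143 = 0b10001111
  top 2 bits -> l1_idx = 2
  next 3 bits -> l2_idx = 1
  bottom 3 bits -> offset = 7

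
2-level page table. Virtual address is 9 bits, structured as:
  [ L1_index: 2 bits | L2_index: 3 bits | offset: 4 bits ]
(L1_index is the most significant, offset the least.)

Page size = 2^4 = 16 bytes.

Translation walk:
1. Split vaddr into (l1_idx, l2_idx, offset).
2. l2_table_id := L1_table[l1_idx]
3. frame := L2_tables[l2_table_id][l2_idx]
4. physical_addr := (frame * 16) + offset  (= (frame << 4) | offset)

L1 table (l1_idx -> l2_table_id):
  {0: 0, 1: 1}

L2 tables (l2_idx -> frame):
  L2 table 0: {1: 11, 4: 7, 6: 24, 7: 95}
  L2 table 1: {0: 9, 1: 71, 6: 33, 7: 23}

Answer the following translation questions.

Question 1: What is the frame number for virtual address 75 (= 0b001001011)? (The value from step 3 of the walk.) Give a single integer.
Answer: 7

Derivation:
vaddr = 75: l1_idx=0, l2_idx=4
L1[0] = 0; L2[0][4] = 7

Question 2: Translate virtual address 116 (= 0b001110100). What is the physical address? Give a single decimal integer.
Answer: 1524

Derivation:
vaddr = 116 = 0b001110100
Split: l1_idx=0, l2_idx=7, offset=4
L1[0] = 0
L2[0][7] = 95
paddr = 95 * 16 + 4 = 1524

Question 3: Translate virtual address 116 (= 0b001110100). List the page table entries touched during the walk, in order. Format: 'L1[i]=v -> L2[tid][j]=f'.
Answer: L1[0]=0 -> L2[0][7]=95

Derivation:
vaddr = 116 = 0b001110100
Split: l1_idx=0, l2_idx=7, offset=4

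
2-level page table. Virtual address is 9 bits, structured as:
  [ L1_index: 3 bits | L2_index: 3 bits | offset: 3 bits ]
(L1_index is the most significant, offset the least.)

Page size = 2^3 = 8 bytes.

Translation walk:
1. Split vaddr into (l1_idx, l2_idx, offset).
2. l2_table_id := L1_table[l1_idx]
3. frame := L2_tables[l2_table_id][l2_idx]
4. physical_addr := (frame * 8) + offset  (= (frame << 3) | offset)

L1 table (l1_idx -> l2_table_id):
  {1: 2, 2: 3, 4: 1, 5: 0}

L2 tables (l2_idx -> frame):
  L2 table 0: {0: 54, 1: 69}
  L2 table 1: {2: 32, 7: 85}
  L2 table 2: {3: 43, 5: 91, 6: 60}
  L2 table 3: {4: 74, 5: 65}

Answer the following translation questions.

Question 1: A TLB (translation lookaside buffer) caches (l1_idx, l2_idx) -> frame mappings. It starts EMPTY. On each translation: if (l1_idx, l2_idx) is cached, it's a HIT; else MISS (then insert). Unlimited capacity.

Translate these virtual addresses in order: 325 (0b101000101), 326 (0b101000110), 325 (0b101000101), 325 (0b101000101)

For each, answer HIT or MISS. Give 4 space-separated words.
vaddr=325: (5,0) not in TLB -> MISS, insert
vaddr=326: (5,0) in TLB -> HIT
vaddr=325: (5,0) in TLB -> HIT
vaddr=325: (5,0) in TLB -> HIT

Answer: MISS HIT HIT HIT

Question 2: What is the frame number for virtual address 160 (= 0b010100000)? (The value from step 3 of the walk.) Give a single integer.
Answer: 74

Derivation:
vaddr = 160: l1_idx=2, l2_idx=4
L1[2] = 3; L2[3][4] = 74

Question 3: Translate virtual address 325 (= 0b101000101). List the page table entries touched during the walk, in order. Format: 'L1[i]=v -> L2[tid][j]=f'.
Answer: L1[5]=0 -> L2[0][0]=54

Derivation:
vaddr = 325 = 0b101000101
Split: l1_idx=5, l2_idx=0, offset=5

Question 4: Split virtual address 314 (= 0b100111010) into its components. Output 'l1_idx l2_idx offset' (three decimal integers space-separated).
Answer: 4 7 2

Derivation:
vaddr = 314 = 0b100111010
  top 3 bits -> l1_idx = 4
  next 3 bits -> l2_idx = 7
  bottom 3 bits -> offset = 2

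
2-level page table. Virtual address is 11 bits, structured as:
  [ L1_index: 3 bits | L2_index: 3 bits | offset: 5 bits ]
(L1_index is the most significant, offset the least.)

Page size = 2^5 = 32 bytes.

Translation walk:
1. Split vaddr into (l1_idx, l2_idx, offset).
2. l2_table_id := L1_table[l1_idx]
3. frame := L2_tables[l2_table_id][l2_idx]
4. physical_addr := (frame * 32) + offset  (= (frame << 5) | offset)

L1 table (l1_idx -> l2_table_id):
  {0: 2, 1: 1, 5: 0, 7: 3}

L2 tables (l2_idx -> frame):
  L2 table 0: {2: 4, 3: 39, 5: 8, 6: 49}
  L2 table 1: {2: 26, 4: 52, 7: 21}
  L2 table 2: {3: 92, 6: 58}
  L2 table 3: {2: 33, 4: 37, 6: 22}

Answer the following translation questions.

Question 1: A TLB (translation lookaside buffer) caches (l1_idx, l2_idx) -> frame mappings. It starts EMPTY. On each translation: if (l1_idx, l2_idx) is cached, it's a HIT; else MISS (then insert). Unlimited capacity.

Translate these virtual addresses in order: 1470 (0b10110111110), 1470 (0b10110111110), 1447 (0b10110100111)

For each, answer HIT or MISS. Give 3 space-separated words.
vaddr=1470: (5,5) not in TLB -> MISS, insert
vaddr=1470: (5,5) in TLB -> HIT
vaddr=1447: (5,5) in TLB -> HIT

Answer: MISS HIT HIT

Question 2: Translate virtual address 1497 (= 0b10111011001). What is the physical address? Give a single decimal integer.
Answer: 1593

Derivation:
vaddr = 1497 = 0b10111011001
Split: l1_idx=5, l2_idx=6, offset=25
L1[5] = 0
L2[0][6] = 49
paddr = 49 * 32 + 25 = 1593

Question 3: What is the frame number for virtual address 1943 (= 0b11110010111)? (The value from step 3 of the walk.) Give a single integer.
Answer: 37

Derivation:
vaddr = 1943: l1_idx=7, l2_idx=4
L1[7] = 3; L2[3][4] = 37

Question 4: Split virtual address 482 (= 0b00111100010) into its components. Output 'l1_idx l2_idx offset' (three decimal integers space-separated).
Answer: 1 7 2

Derivation:
vaddr = 482 = 0b00111100010
  top 3 bits -> l1_idx = 1
  next 3 bits -> l2_idx = 7
  bottom 5 bits -> offset = 2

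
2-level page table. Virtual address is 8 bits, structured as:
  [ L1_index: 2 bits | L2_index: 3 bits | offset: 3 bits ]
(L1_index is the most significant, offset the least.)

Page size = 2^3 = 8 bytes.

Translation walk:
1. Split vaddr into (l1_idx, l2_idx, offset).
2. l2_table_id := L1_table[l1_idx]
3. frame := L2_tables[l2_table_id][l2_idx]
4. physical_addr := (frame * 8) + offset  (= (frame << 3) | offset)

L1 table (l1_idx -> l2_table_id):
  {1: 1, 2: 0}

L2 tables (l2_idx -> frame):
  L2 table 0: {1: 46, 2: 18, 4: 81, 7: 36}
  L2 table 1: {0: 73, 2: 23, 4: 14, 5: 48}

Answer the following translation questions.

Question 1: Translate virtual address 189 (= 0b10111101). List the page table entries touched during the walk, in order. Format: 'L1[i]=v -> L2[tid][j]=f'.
vaddr = 189 = 0b10111101
Split: l1_idx=2, l2_idx=7, offset=5

Answer: L1[2]=0 -> L2[0][7]=36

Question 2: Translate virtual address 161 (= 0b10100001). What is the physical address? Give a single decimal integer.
vaddr = 161 = 0b10100001
Split: l1_idx=2, l2_idx=4, offset=1
L1[2] = 0
L2[0][4] = 81
paddr = 81 * 8 + 1 = 649

Answer: 649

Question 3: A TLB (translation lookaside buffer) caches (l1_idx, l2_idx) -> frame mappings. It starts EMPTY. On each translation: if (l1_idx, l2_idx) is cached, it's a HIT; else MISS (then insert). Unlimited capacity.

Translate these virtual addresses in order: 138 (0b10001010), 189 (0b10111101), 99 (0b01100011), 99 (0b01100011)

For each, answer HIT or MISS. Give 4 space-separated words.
Answer: MISS MISS MISS HIT

Derivation:
vaddr=138: (2,1) not in TLB -> MISS, insert
vaddr=189: (2,7) not in TLB -> MISS, insert
vaddr=99: (1,4) not in TLB -> MISS, insert
vaddr=99: (1,4) in TLB -> HIT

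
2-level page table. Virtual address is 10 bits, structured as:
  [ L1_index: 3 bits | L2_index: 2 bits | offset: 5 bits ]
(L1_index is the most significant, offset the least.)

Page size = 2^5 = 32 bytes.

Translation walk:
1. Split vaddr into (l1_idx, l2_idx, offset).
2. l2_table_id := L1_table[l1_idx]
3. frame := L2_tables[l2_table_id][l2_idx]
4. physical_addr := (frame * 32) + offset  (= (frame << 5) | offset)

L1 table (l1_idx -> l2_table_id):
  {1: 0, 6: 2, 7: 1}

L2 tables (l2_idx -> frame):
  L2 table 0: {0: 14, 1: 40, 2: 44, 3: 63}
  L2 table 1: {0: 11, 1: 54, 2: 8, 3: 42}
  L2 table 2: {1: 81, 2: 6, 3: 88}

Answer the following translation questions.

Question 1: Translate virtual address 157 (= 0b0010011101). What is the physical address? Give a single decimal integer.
vaddr = 157 = 0b0010011101
Split: l1_idx=1, l2_idx=0, offset=29
L1[1] = 0
L2[0][0] = 14
paddr = 14 * 32 + 29 = 477

Answer: 477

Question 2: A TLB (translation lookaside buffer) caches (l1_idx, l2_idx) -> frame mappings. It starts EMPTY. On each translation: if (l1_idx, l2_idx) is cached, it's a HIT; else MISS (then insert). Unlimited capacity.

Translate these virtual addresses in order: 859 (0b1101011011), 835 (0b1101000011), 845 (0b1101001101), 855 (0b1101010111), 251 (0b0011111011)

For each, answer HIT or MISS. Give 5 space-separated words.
vaddr=859: (6,2) not in TLB -> MISS, insert
vaddr=835: (6,2) in TLB -> HIT
vaddr=845: (6,2) in TLB -> HIT
vaddr=855: (6,2) in TLB -> HIT
vaddr=251: (1,3) not in TLB -> MISS, insert

Answer: MISS HIT HIT HIT MISS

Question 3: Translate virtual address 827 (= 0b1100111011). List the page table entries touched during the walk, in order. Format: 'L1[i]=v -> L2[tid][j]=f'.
vaddr = 827 = 0b1100111011
Split: l1_idx=6, l2_idx=1, offset=27

Answer: L1[6]=2 -> L2[2][1]=81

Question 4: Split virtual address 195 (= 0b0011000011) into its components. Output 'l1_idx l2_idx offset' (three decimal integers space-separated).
Answer: 1 2 3

Derivation:
vaddr = 195 = 0b0011000011
  top 3 bits -> l1_idx = 1
  next 2 bits -> l2_idx = 2
  bottom 5 bits -> offset = 3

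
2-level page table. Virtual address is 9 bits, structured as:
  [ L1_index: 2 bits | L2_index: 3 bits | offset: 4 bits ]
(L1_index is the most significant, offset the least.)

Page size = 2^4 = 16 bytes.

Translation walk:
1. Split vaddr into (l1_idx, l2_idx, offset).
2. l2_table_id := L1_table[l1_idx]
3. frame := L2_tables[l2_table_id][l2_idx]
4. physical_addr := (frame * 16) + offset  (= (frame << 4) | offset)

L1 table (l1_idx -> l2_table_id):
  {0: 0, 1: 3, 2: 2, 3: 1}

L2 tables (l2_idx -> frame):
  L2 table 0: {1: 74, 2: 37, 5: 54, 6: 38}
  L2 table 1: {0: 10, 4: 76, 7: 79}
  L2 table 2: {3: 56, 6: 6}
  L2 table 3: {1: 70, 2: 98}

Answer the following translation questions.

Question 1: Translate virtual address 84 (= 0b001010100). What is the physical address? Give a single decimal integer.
vaddr = 84 = 0b001010100
Split: l1_idx=0, l2_idx=5, offset=4
L1[0] = 0
L2[0][5] = 54
paddr = 54 * 16 + 4 = 868

Answer: 868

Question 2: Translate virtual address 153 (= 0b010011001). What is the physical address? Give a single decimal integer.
Answer: 1129

Derivation:
vaddr = 153 = 0b010011001
Split: l1_idx=1, l2_idx=1, offset=9
L1[1] = 3
L2[3][1] = 70
paddr = 70 * 16 + 9 = 1129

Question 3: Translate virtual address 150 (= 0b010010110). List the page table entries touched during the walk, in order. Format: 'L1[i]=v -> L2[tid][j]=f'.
Answer: L1[1]=3 -> L2[3][1]=70

Derivation:
vaddr = 150 = 0b010010110
Split: l1_idx=1, l2_idx=1, offset=6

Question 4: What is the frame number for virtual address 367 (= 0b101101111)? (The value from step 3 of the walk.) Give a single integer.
Answer: 6

Derivation:
vaddr = 367: l1_idx=2, l2_idx=6
L1[2] = 2; L2[2][6] = 6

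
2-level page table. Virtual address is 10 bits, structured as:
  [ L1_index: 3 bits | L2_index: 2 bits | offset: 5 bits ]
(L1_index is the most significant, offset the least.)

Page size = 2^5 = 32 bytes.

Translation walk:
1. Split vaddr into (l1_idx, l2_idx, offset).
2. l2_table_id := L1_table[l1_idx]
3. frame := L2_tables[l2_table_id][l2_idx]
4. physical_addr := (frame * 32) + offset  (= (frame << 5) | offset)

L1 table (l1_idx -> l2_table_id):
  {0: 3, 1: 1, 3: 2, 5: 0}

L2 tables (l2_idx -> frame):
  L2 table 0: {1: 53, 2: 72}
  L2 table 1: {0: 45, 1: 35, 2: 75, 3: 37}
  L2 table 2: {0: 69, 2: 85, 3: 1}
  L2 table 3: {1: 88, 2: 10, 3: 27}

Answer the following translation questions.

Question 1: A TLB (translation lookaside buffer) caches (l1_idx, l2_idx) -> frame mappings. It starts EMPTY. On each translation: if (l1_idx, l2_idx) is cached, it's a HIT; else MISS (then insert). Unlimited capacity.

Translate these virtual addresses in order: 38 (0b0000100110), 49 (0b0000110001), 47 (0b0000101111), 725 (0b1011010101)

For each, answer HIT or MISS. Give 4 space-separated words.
vaddr=38: (0,1) not in TLB -> MISS, insert
vaddr=49: (0,1) in TLB -> HIT
vaddr=47: (0,1) in TLB -> HIT
vaddr=725: (5,2) not in TLB -> MISS, insert

Answer: MISS HIT HIT MISS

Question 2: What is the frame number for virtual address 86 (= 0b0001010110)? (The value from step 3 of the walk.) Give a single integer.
Answer: 10

Derivation:
vaddr = 86: l1_idx=0, l2_idx=2
L1[0] = 3; L2[3][2] = 10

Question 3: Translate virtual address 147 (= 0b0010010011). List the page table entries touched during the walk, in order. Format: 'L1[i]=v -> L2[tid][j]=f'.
Answer: L1[1]=1 -> L2[1][0]=45

Derivation:
vaddr = 147 = 0b0010010011
Split: l1_idx=1, l2_idx=0, offset=19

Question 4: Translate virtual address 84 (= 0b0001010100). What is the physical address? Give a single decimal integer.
Answer: 340

Derivation:
vaddr = 84 = 0b0001010100
Split: l1_idx=0, l2_idx=2, offset=20
L1[0] = 3
L2[3][2] = 10
paddr = 10 * 32 + 20 = 340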